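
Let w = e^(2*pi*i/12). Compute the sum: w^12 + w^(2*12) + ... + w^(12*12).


Step 1: The sum sum_{j=1}^{n} w^(k*j) equals n if n | k, else 0.
Step 2: Here n = 12, k = 12
Step 3: Does n divide k? 12 | 12 -> True
Step 4: Sum = 12

12


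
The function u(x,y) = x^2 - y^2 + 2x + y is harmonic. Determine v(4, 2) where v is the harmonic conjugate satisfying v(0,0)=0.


Step 1: v_x = -u_y = 2y - 1
Step 2: v_y = u_x = 2x + 2
Step 3: v = 2xy - x + 2y + C
Step 4: v(0,0) = 0 => C = 0
Step 5: v(4, 2) = 16

16


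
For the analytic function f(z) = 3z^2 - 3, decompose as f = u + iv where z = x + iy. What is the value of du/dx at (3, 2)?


Step 1: f(z) = 3(x+iy)^2 - 3
Step 2: u = 3(x^2 - y^2) - 3
Step 3: u_x = 6x + 0
Step 4: At (3, 2): u_x = 18 + 0 = 18

18


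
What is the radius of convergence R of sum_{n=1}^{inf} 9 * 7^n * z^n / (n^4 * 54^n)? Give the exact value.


Step 1: General term a_n = 9 * 7^n / (n^4 * 54^n)
Step 2: By the root test, |a_n|^(1/n) = 9^(1/n) * 7 / (n^(4/n) * 54) -> 7/54 as n -> infinity (since 9^(1/n) -> 1 and n^(4/n) -> 1)
Step 3: R = 1/lim|a_n|^(1/n) = 54/7

54/7


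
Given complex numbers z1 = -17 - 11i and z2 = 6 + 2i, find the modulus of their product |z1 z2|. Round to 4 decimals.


Step 1: |z1| = sqrt((-17)^2 + (-11)^2) = sqrt(410)
Step 2: |z2| = sqrt(6^2 + 2^2) = sqrt(40)
Step 3: |z1*z2| = |z1|*|z2| = sqrt(410) * sqrt(40) = sqrt(410 * 40) = sqrt(16400)
Step 4: = 128.0625

128.0625


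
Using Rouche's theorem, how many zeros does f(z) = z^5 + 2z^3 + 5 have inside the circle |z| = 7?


Step 1: On |z| = 7 the three terms have sizes |z^5| = 7^5 = 16807, |2z^3| = 2*7^3 = 686, |5| = 5
Step 2: The dominant term is g(z) = z^5; let h(z) = 2z^3 + 5 so f = g + h
Step 3: On |z| = 7: |g| = 16807 and |h| <= 686 + 5 = 691
Step 4: Since 16807 > 691, |h| < |g| on |z| = 7, so by Rouche f has the same number of zeros as g inside |z| < 7
Step 5: g(z) = z^5 has 5 zeros (all at the origin) inside |z| < 7. Answer = 5

5


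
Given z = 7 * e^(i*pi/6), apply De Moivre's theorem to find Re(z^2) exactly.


Step 1: By De Moivre's theorem, z^2 = 7^2 * e^(i*2*pi/6) = 49 * (cos(pi/3) + i*sin(pi/3))
Step 2: |z|^2 = 7^2 = 49
Step 3: The angle pi/3 already lies in [0, 2*pi)
Step 4: cos(pi/3) = 1/2
Step 5: Re(z^2) = 49 * 1/2 = 49/2

49/2


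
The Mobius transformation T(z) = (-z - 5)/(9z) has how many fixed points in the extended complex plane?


Step 1: Fixed points satisfy T(z) = z
Step 2: 9z^2 + z + 5 = 0
Step 3: Discriminant = 1^2 - 4*9*5 = -179
Step 4: Number of fixed points = 2

2


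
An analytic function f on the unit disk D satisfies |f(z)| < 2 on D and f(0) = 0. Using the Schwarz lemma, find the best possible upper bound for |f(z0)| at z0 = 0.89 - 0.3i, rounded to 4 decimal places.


Step 1: g = f/2 maps D -> D with g(0) = 0, so by the Schwarz lemma |g(z)| <= |z|, i.e. |f(z)| <= 2|z|; this is sharp (f(z) = 2z).
Step 2: |z0|^2 = 0.89^2 + (-0.3)^2 = 0.8821
Step 3: |z0| = sqrt(0.8821) = 0.939202
Step 4: Best bound = 2 * |z0| = 2 * 0.939202 = 1.8784

1.8784


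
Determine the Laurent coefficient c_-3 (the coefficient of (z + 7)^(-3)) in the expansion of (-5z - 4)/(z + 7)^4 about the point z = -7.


Step 1: Write the numerator in powers of (z + 7): -5z - 4 = -5(z + 7) + (-5*(-7) - 4) = -5(z + 7) + 31
Step 2: Divide by (z + 7)^4: f(z) = 31(z + 7)^(-4) - 5(z + 7)^(-3)
Step 3: This finite sum is the Laurent series of f about z = -7.
Step 4: Coefficient of (z + 7)^(-3) = coefficient of (z + 7) in the re-centred numerator = -5

-5


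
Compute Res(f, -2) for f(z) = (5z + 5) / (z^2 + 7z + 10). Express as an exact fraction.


Step 1: Q(z) = z^2 + 7z + 10 = (z + 2)(z + 5)
Step 2: Q'(z) = 2z + 7
Step 3: Q'(-2) = 3, P(-2) = -5
Step 4: Res = P(-2)/Q'(-2) = -5/3 = -5/3

-5/3


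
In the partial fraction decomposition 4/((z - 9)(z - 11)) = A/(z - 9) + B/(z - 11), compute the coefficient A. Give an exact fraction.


Step 1: Multiply both sides by (z - 9) and set z = 9
Step 2: A = 4 / (9 - 11)
Step 3: A = 4 / (-2)
Step 4: A = -2

-2


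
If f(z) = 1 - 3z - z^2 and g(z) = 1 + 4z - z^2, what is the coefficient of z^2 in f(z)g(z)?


Step 1: z^2 term in f*g comes from: (1)*(-z^2) + (-3z)*(4z) + (-z^2)*(1)
Step 2: = -1 - 12 - 1
Step 3: = -14

-14


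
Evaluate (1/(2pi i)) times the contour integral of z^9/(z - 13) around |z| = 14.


Step 1: f(z) = z^9, a = 13 is inside |z| = 14
Step 2: By Cauchy integral formula: (1/(2pi*i)) * integral = f(a)
Step 3: f(13) = 13^9 = 10604499373

10604499373


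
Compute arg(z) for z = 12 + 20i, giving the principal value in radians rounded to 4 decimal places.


Step 1: z = 12 + 20i
Step 2: arg(z) = atan2(20, 12)
Step 3: arg(z) = 1.0304

1.0304


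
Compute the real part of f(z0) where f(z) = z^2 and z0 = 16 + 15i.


Step 1: z0 = 16 + 15i
Step 2: z0^2 = 16^2 - 15^2 + 480i
Step 3: real part = 256 - 225 = 31

31


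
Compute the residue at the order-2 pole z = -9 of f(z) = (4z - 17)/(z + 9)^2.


Step 1: Pole of order 2 at z = -9
Step 2: Res = lim d/dz [(z + 9)^2 * f(z)] as z -> -9
Step 3: (z + 9)^2 * f(z) = 4z - 17
Step 4: d/dz[4z - 17] = 4

4


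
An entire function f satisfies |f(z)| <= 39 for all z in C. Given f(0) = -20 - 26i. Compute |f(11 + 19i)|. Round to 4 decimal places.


Step 1: By Liouville's theorem, a bounded entire function is constant.
Step 2: f(z) = f(0) = -20 - 26i for all z.
Step 3: |f(w)| = |-20 - 26i| = sqrt(400 + 676)
Step 4: = 32.8024

32.8024


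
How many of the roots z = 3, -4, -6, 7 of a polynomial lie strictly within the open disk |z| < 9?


Step 1: Check each root:
  z = 3: |3| = 3 < 9
  z = -4: |-4| = 4 < 9
  z = -6: |-6| = 6 < 9
  z = 7: |7| = 7 < 9
Step 2: Count = 4

4


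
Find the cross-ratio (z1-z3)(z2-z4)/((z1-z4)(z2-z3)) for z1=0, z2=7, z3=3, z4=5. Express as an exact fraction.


Step 1: (z1-z3)(z2-z4) = (-3) * 2 = -6
Step 2: (z1-z4)(z2-z3) = (-5) * 4 = -20
Step 3: Cross-ratio = 6/20 = 3/10

3/10


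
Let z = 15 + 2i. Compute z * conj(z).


Step 1: conj(z) = 15 - 2i
Step 2: z * conj(z) = 15^2 + 2^2
Step 3: = 225 + 4 = 229

229


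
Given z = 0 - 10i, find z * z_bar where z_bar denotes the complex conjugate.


Step 1: conj(z) = 0 + 10i
Step 2: z * conj(z) = 0^2 + (-10)^2
Step 3: = 0 + 100 = 100

100


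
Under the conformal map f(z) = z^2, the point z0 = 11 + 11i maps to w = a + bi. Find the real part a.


Step 1: z0 = 11 + 11i
Step 2: z0^2 = 11^2 - 11^2 + 242i
Step 3: real part = 121 - 121 = 0

0


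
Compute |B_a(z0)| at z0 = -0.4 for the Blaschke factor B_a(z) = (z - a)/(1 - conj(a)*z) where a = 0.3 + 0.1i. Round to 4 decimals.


Step 1: Numerator z0 - a = -0.4 - (0.3 + 0.1i) = -0.7 - 0.1i
Step 2: Denominator 1 - conj(a)*z0 = 1 - (0.3 - 0.1i)*(-0.4) = 1.12 - 0.04i
Step 3: |z0 - a|^2 = (-0.7)^2 + (-0.1)^2 = 0.5; |1 - conj(a)*z0|^2 = 1.12^2 + (-0.04)^2 = 1.256
Step 4: |B_a(-0.4)| = sqrt(0.5 / 1.256) = sqrt(0.398089)
Step 5: = 0.6309

0.6309


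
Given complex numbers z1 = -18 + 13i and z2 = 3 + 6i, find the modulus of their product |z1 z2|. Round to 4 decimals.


Step 1: |z1| = sqrt((-18)^2 + 13^2) = sqrt(493)
Step 2: |z2| = sqrt(3^2 + 6^2) = sqrt(45)
Step 3: |z1*z2| = |z1|*|z2| = sqrt(493) * sqrt(45) = sqrt(493 * 45) = sqrt(22185)
Step 4: = 148.9463

148.9463


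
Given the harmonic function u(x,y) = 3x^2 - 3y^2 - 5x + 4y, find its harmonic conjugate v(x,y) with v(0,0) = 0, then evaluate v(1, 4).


Step 1: v_x = -u_y = 6y - 4
Step 2: v_y = u_x = 6x - 5
Step 3: v = 6xy - 4x - 5y + C
Step 4: v(0,0) = 0 => C = 0
Step 5: v(1, 4) = 0

0


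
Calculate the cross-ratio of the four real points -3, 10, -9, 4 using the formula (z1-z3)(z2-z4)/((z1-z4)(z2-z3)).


Step 1: (z1-z3)(z2-z4) = 6 * 6 = 36
Step 2: (z1-z4)(z2-z3) = (-7) * 19 = -133
Step 3: Cross-ratio = -36/133 = -36/133

-36/133


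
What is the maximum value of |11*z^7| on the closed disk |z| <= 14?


Step 1: On |z| = 14, |f(z)| = 11 * |z|^7 = 11 * 14^7
Step 2: By maximum modulus principle, maximum is on boundary.
Step 3: Maximum = 11 * 105413504 = 1159548544

1159548544


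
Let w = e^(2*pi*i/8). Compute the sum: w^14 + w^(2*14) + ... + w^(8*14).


Step 1: The sum sum_{j=1}^{n} w^(k*j) equals n if n | k, else 0.
Step 2: Here n = 8, k = 14
Step 3: Does n divide k? 8 | 14 -> False
Step 4: Sum = 0

0


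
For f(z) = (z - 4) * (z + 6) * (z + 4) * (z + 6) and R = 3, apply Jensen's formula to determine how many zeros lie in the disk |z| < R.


Jensen's formula: (1/2pi)*integral log|f(Re^it)|dt = log|f(0)| + sum_{|a_k|<R} log(R/|a_k|)
Step 1: f(0) = (-4) * 6 * 4 * 6 = -576
Step 2: log|f(0)| = log|4| + log|-6| + log|-4| + log|-6| = 6.3561
Step 3: Zeros inside |z| < 3: none
Step 4: Jensen sum = (empty sum) = 0
Step 5: n(R) = number of terms in the Jensen sum = count of zeros inside |z| < 3 = 0

0


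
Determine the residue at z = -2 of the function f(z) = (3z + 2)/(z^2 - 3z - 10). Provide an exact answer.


Step 1: Q(z) = z^2 - 3z - 10 = (z + 2)(z - 5)
Step 2: Q'(z) = 2z - 3
Step 3: Q'(-2) = -7, P(-2) = -4
Step 4: Res = P(-2)/Q'(-2) = -4/(-7) = 4/7

4/7


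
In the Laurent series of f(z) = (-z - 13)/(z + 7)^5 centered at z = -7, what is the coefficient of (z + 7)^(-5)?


Step 1: Write the numerator in powers of (z + 7): -z - 13 = -(z + 7) + (-1*(-7) - 13) = -(z + 7) - 6
Step 2: Divide by (z + 7)^5: f(z) = -6(z + 7)^(-5) - (z + 7)^(-4)
Step 3: This finite sum is the Laurent series of f about z = -7.
Step 4: Coefficient of (z + 7)^(-5) = -1*(-7) - 13 = -6

-6


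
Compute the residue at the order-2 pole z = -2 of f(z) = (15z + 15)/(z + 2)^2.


Step 1: Pole of order 2 at z = -2
Step 2: Res = lim d/dz [(z + 2)^2 * f(z)] as z -> -2
Step 3: (z + 2)^2 * f(z) = 15z + 15
Step 4: d/dz[15z + 15] = 15

15


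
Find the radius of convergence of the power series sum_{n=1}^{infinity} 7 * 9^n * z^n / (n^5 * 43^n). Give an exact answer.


Step 1: General term a_n = 7 * 9^n / (n^5 * 43^n)
Step 2: By the root test, |a_n|^(1/n) = 7^(1/n) * 9 / (n^(5/n) * 43) -> 9/43 as n -> infinity (since 7^(1/n) -> 1 and n^(5/n) -> 1)
Step 3: R = 1/lim|a_n|^(1/n) = 43/9

43/9


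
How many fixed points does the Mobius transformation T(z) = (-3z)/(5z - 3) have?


Step 1: Fixed points satisfy T(z) = z
Step 2: 5z^2 = 0
Step 3: Discriminant = 0^2 - 4*5*0 = 0
Step 4: Number of fixed points = 1

1


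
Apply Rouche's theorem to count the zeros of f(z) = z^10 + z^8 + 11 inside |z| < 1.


Step 1: On |z| = 1 the three terms have sizes |z^10| = 1^10 = 1, |z^8| = 1^8 = 1, |11| = 11
Step 2: The dominant term is g(z) = 11; let h(z) = z^10 + z^8 so f = g + h
Step 3: On |z| = 1: |g| = 11 and |h| <= 1 + 1 = 2
Step 4: Since 11 > 2, |h| < |g| on |z| = 1, so by Rouche f has the same number of zeros as g inside |z| < 1
Step 5: g(z) = 11 is a nonzero constant with no zeros inside |z| < 1. Answer = 0

0


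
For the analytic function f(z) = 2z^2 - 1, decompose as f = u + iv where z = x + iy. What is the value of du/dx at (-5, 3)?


Step 1: f(z) = 2(x+iy)^2 - 1
Step 2: u = 2(x^2 - y^2) - 1
Step 3: u_x = 4x + 0
Step 4: At (-5, 3): u_x = -20 + 0 = -20

-20


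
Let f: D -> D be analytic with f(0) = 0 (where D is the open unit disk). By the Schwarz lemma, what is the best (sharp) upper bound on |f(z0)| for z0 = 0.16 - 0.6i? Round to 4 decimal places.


Step 1: Schwarz lemma: if f: D -> D is analytic with f(0) = 0, then |f(z)| <= |z| for all z in D, and this is sharp (f(z) = z).
Step 2: |z0|^2 = 0.16^2 + (-0.6)^2 = 0.3856
Step 3: |z0| = sqrt(0.3856) = 0.620967
Step 4: Best bound = |z0| = 0.621

0.621


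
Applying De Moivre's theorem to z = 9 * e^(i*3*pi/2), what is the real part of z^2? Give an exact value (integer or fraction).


Step 1: By De Moivre's theorem, z^2 = 9^2 * e^(i*2*3*pi/2) = 81 * (cos(3*pi) + i*sin(3*pi))
Step 2: |z|^2 = 9^2 = 81
Step 3: Reduce the angle mod 2*pi: 3*pi - 2*pi = pi
Step 4: cos(pi) = -1
Step 5: Re(z^2) = 81 * (-1) = -81

-81


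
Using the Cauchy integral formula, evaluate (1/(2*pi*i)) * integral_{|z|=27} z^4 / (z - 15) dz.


Step 1: f(z) = z^4, a = 15 is inside |z| = 27
Step 2: By Cauchy integral formula: (1/(2pi*i)) * integral = f(a)
Step 3: f(15) = 15^4 = 50625

50625


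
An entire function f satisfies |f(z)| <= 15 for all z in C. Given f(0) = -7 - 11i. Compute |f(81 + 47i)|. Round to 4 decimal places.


Step 1: By Liouville's theorem, a bounded entire function is constant.
Step 2: f(z) = f(0) = -7 - 11i for all z.
Step 3: |f(w)| = |-7 - 11i| = sqrt(49 + 121)
Step 4: = 13.0384

13.0384


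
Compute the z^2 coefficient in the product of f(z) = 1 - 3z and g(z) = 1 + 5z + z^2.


Step 1: z^2 term in f*g comes from: (1)*(z^2) + (-3z)*(5z) + (0)*(1)
Step 2: = 1 - 15 + 0
Step 3: = -14

-14


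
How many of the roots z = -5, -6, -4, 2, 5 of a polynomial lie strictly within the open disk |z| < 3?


Step 1: Check each root:
  z = -5: |-5| = 5 >= 3
  z = -6: |-6| = 6 >= 3
  z = -4: |-4| = 4 >= 3
  z = 2: |2| = 2 < 3
  z = 5: |5| = 5 >= 3
Step 2: Count = 1

1


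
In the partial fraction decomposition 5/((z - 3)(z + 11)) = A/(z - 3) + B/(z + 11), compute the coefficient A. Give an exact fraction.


Step 1: Multiply both sides by (z - 3) and set z = 3
Step 2: A = 5 / (3 + 11)
Step 3: A = 5 / 14
Step 4: A = 5/14

5/14


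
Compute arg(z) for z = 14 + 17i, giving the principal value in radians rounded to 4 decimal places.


Step 1: z = 14 + 17i
Step 2: arg(z) = atan2(17, 14)
Step 3: arg(z) = 0.8819

0.8819


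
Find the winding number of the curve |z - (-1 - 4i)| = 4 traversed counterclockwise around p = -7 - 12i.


Step 1: Center c = (-1, -4), radius = 4
Step 2: |p - c|^2 = (-6)^2 + (-8)^2 = 100
Step 3: r^2 = 16
Step 4: |p-c| > r so winding number = 0

0


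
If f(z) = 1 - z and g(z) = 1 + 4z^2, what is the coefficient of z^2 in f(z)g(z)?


Step 1: z^2 term in f*g comes from: (1)*(4z^2) + (-z)*(0) + (0)*(1)
Step 2: = 4 + 0 + 0
Step 3: = 4

4


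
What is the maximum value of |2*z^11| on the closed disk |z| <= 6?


Step 1: On |z| = 6, |f(z)| = 2 * |z|^11 = 2 * 6^11
Step 2: By maximum modulus principle, maximum is on boundary.
Step 3: Maximum = 2 * 362797056 = 725594112

725594112


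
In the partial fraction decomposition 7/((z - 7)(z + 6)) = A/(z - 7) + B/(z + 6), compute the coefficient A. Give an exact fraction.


Step 1: Multiply both sides by (z - 7) and set z = 7
Step 2: A = 7 / (7 + 6)
Step 3: A = 7 / 13
Step 4: A = 7/13

7/13


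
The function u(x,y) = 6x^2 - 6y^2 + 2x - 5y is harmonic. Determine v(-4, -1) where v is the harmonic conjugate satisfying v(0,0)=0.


Step 1: v_x = -u_y = 12y + 5
Step 2: v_y = u_x = 12x + 2
Step 3: v = 12xy + 5x + 2y + C
Step 4: v(0,0) = 0 => C = 0
Step 5: v(-4, -1) = 26

26


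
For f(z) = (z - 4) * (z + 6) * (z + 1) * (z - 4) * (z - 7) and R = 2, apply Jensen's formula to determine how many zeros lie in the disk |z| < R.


Jensen's formula: (1/2pi)*integral log|f(Re^it)|dt = log|f(0)| + sum_{|a_k|<R} log(R/|a_k|)
Step 1: f(0) = (-4) * 6 * 1 * (-4) * (-7) = -672
Step 2: log|f(0)| = log|4| + log|-6| + log|-1| + log|4| + log|7| = 6.5103
Step 3: Zeros inside |z| < 2: -1
Step 4: Jensen sum = log(2/1) = 0.6931
Step 5: n(R) = number of terms in the Jensen sum = count of zeros inside |z| < 2 = 1

1


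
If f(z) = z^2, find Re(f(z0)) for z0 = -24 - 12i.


Step 1: z0 = -24 - 12i
Step 2: z0^2 = (-24)^2 - (-12)^2 + 576i
Step 3: real part = 576 - 144 = 432

432


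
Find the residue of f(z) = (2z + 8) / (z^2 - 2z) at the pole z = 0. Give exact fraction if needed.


Step 1: Q(z) = z^2 - 2z = (z)(z - 2)
Step 2: Q'(z) = 2z - 2
Step 3: Q'(0) = -2, P(0) = 8
Step 4: Res = P(0)/Q'(0) = 8/(-2) = -4

-4


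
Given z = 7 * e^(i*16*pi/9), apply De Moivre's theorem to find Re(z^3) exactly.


Step 1: By De Moivre's theorem, z^3 = 7^3 * e^(i*3*16*pi/9) = 343 * (cos(16*pi/3) + i*sin(16*pi/3))
Step 2: |z|^3 = 7^3 = 343
Step 3: Reduce the angle mod 2*pi: 16*pi/3 - 4*pi = 4*pi/3
Step 4: cos(4*pi/3) = -1/2
Step 5: Re(z^3) = 343 * (-1/2) = -343/2

-343/2


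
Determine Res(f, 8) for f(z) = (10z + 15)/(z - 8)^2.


Step 1: Pole of order 2 at z = 8
Step 2: Res = lim d/dz [(z - 8)^2 * f(z)] as z -> 8
Step 3: (z - 8)^2 * f(z) = 10z + 15
Step 4: d/dz[10z + 15] = 10

10


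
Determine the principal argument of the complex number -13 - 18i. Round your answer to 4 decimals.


Step 1: z = -13 - 18i
Step 2: arg(z) = atan2(-18, -13)
Step 3: arg(z) = -2.1963

-2.1963


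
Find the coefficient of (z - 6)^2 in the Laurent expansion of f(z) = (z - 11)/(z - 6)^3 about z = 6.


Step 1: Write the numerator in powers of (z - 6): z - 11 = (z - 6) + (1*6 - 11) = (z - 6) - 5
Step 2: Divide by (z - 6)^3: f(z) = -5(z - 6)^(-3) + (z - 6)^(-2)
Step 3: This finite sum is the Laurent series of f about z = 6.
Step 4: Only the powers -3 and -2 appear, so the coefficient of (z - 6)^2 = 0

0


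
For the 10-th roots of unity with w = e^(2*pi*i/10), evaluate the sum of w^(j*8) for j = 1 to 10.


Step 1: The sum sum_{j=1}^{n} w^(k*j) equals n if n | k, else 0.
Step 2: Here n = 10, k = 8
Step 3: Does n divide k? 10 | 8 -> False
Step 4: Sum = 0

0


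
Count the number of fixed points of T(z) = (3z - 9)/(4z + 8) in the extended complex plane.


Step 1: Fixed points satisfy T(z) = z
Step 2: 4z^2 + 5z + 9 = 0
Step 3: Discriminant = 5^2 - 4*4*9 = -119
Step 4: Number of fixed points = 2

2


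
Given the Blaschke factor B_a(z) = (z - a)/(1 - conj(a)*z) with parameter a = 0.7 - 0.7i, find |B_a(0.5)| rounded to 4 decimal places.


Step 1: Numerator z0 - a = 0.5 - (0.7 - 0.7i) = -0.2 + 0.7i
Step 2: Denominator 1 - conj(a)*z0 = 1 - (0.7 + 0.7i)*0.5 = 0.65 - 0.35i
Step 3: |z0 - a|^2 = (-0.2)^2 + 0.7^2 = 0.53; |1 - conj(a)*z0|^2 = 0.65^2 + (-0.35)^2 = 0.545
Step 4: |B_a(0.5)| = sqrt(0.53 / 0.545) = sqrt(0.972477)
Step 5: = 0.9861

0.9861


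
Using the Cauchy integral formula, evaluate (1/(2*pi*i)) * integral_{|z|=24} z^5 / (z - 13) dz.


Step 1: f(z) = z^5, a = 13 is inside |z| = 24
Step 2: By Cauchy integral formula: (1/(2pi*i)) * integral = f(a)
Step 3: f(13) = 13^5 = 371293

371293


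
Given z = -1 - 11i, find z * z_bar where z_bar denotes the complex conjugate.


Step 1: conj(z) = -1 + 11i
Step 2: z * conj(z) = (-1)^2 + (-11)^2
Step 3: = 1 + 121 = 122

122


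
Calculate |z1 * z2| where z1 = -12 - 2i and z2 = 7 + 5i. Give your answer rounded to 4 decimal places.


Step 1: |z1| = sqrt((-12)^2 + (-2)^2) = sqrt(148)
Step 2: |z2| = sqrt(7^2 + 5^2) = sqrt(74)
Step 3: |z1*z2| = |z1|*|z2| = sqrt(148) * sqrt(74) = sqrt(148 * 74) = sqrt(10952)
Step 4: = 104.6518

104.6518


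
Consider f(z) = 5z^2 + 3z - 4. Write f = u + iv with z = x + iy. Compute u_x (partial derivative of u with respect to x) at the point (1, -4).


Step 1: f(z) = 5(x+iy)^2 + 3(x+iy) - 4
Step 2: u = 5(x^2 - y^2) + 3x - 4
Step 3: u_x = 10x + 3
Step 4: At (1, -4): u_x = 10 + 3 = 13

13


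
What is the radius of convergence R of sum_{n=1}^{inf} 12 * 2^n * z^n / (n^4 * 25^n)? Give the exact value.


Step 1: General term a_n = 12 * 2^n / (n^4 * 25^n)
Step 2: By the root test, |a_n|^(1/n) = 12^(1/n) * 2 / (n^(4/n) * 25) -> 2/25 as n -> infinity (since 12^(1/n) -> 1 and n^(4/n) -> 1)
Step 3: R = 1/lim|a_n|^(1/n) = 25/2

25/2


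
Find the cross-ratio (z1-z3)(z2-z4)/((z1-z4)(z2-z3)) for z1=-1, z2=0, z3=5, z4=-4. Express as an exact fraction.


Step 1: (z1-z3)(z2-z4) = (-6) * 4 = -24
Step 2: (z1-z4)(z2-z3) = 3 * (-5) = -15
Step 3: Cross-ratio = 24/15 = 8/5

8/5


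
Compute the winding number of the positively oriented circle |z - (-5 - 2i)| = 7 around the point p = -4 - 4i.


Step 1: Center c = (-5, -2), radius = 7
Step 2: |p - c|^2 = 1^2 + (-2)^2 = 5
Step 3: r^2 = 49
Step 4: |p-c| < r so winding number = 1

1


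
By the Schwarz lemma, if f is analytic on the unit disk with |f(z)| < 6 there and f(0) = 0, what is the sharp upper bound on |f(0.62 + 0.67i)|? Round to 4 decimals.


Step 1: g = f/6 maps D -> D with g(0) = 0, so by the Schwarz lemma |g(z)| <= |z|, i.e. |f(z)| <= 6|z|; this is sharp (f(z) = 6z).
Step 2: |z0|^2 = 0.62^2 + 0.67^2 = 0.8333
Step 3: |z0| = sqrt(0.8333) = 0.912853
Step 4: Best bound = 6 * |z0| = 6 * 0.912853 = 5.4771

5.4771


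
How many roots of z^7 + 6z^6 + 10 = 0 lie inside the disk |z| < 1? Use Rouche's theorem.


Step 1: On |z| = 1 the three terms have sizes |z^7| = 1^7 = 1, |6z^6| = 6*1^6 = 6, |10| = 10
Step 2: The dominant term is g(z) = 10; let h(z) = z^7 + 6z^6 so f = g + h
Step 3: On |z| = 1: |g| = 10 and |h| <= 1 + 6 = 7
Step 4: Since 10 > 7, |h| < |g| on |z| = 1, so by Rouche f has the same number of zeros as g inside |z| < 1
Step 5: g(z) = 10 is a nonzero constant with no zeros inside |z| < 1. Answer = 0

0


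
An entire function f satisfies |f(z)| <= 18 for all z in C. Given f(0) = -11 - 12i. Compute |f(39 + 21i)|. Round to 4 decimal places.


Step 1: By Liouville's theorem, a bounded entire function is constant.
Step 2: f(z) = f(0) = -11 - 12i for all z.
Step 3: |f(w)| = |-11 - 12i| = sqrt(121 + 144)
Step 4: = 16.2788

16.2788


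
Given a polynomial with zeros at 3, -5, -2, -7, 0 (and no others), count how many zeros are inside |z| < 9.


Step 1: Check each root:
  z = 3: |3| = 3 < 9
  z = -5: |-5| = 5 < 9
  z = -2: |-2| = 2 < 9
  z = -7: |-7| = 7 < 9
  z = 0: |0| = 0 < 9
Step 2: Count = 5

5


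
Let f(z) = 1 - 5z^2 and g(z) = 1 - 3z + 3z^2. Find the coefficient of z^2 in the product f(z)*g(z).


Step 1: z^2 term in f*g comes from: (1)*(3z^2) + (0)*(-3z) + (-5z^2)*(1)
Step 2: = 3 + 0 - 5
Step 3: = -2

-2


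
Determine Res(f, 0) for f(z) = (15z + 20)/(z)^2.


Step 1: Pole of order 2 at z = 0
Step 2: Res = lim d/dz [(z)^2 * f(z)] as z -> 0
Step 3: (z)^2 * f(z) = 15z + 20
Step 4: d/dz[15z + 20] = 15

15


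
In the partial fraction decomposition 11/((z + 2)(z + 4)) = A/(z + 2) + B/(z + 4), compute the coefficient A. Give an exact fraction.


Step 1: Multiply both sides by (z + 2) and set z = -2
Step 2: A = 11 / (-2 + 4)
Step 3: A = 11 / 2
Step 4: A = 11/2

11/2


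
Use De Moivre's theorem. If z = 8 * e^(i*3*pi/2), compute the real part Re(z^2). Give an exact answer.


Step 1: By De Moivre's theorem, z^2 = 8^2 * e^(i*2*3*pi/2) = 64 * (cos(3*pi) + i*sin(3*pi))
Step 2: |z|^2 = 8^2 = 64
Step 3: Reduce the angle mod 2*pi: 3*pi - 2*pi = pi
Step 4: cos(pi) = -1
Step 5: Re(z^2) = 64 * (-1) = -64

-64


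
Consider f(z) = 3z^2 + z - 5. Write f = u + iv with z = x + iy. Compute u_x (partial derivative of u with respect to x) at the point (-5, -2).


Step 1: f(z) = 3(x+iy)^2 + (x+iy) - 5
Step 2: u = 3(x^2 - y^2) + x - 5
Step 3: u_x = 6x + 1
Step 4: At (-5, -2): u_x = -30 + 1 = -29

-29


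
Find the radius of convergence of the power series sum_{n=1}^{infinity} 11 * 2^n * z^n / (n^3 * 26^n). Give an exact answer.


Step 1: General term a_n = 11 * 2^n / (n^3 * 26^n)
Step 2: By the root test, |a_n|^(1/n) = 11^(1/n) * 2 / (n^(3/n) * 26) -> 2/26 as n -> infinity (since 11^(1/n) -> 1 and n^(3/n) -> 1)
Step 3: R = 1/lim|a_n|^(1/n) = 26/2 = 13

13


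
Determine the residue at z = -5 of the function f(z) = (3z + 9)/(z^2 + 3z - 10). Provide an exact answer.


Step 1: Q(z) = z^2 + 3z - 10 = (z + 5)(z - 2)
Step 2: Q'(z) = 2z + 3
Step 3: Q'(-5) = -7, P(-5) = -6
Step 4: Res = P(-5)/Q'(-5) = -6/(-7) = 6/7

6/7


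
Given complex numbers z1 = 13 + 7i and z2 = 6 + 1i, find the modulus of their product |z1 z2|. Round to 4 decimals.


Step 1: |z1| = sqrt(13^2 + 7^2) = sqrt(218)
Step 2: |z2| = sqrt(6^2 + 1^2) = sqrt(37)
Step 3: |z1*z2| = |z1|*|z2| = sqrt(218) * sqrt(37) = sqrt(218 * 37) = sqrt(8066)
Step 4: = 89.8109

89.8109


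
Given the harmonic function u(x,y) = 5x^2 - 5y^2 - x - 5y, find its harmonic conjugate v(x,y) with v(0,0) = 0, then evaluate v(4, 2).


Step 1: v_x = -u_y = 10y + 5
Step 2: v_y = u_x = 10x - 1
Step 3: v = 10xy + 5x - y + C
Step 4: v(0,0) = 0 => C = 0
Step 5: v(4, 2) = 98

98


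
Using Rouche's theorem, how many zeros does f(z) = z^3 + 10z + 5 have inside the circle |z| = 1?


Step 1: On |z| = 1 the three terms have sizes |z^3| = 1^3 = 1, |10z| = 10*1 = 10, |5| = 5
Step 2: The dominant term is g(z) = 10z; let h(z) = z^3 + 5 so f = g + h
Step 3: On |z| = 1: |g| = 10 and |h| <= 1 + 5 = 6
Step 4: Since 10 > 6, |h| < |g| on |z| = 1, so by Rouche f has the same number of zeros as g inside |z| < 1
Step 5: g(z) = 10z has 1 zero (at the origin, multiplicity 1) inside |z| < 1. Answer = 1

1


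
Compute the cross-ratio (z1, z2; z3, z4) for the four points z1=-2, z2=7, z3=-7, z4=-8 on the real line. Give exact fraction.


Step 1: (z1-z3)(z2-z4) = 5 * 15 = 75
Step 2: (z1-z4)(z2-z3) = 6 * 14 = 84
Step 3: Cross-ratio = 75/84 = 25/28

25/28


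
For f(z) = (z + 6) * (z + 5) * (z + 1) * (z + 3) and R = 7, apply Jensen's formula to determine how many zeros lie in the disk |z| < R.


Jensen's formula: (1/2pi)*integral log|f(Re^it)|dt = log|f(0)| + sum_{|a_k|<R} log(R/|a_k|)
Step 1: f(0) = 6 * 5 * 1 * 3 = 90
Step 2: log|f(0)| = log|-6| + log|-5| + log|-1| + log|-3| = 4.4998
Step 3: Zeros inside |z| < 7: -6, -5, -1, -3
Step 4: Jensen sum = log(7/6) + log(7/5) + log(7/1) + log(7/3) = 3.2838
Step 5: n(R) = number of terms in the Jensen sum = count of zeros inside |z| < 7 = 4

4


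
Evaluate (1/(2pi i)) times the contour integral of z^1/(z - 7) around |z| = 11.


Step 1: f(z) = z^1, a = 7 is inside |z| = 11
Step 2: By Cauchy integral formula: (1/(2pi*i)) * integral = f(a)
Step 3: f(7) = 7^1 = 7

7


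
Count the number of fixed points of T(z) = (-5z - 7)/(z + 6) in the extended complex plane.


Step 1: Fixed points satisfy T(z) = z
Step 2: z^2 + 11z + 7 = 0
Step 3: Discriminant = 11^2 - 4*1*7 = 93
Step 4: Number of fixed points = 2

2


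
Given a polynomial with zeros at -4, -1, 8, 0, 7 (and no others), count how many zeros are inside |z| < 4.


Step 1: Check each root:
  z = -4: |-4| = 4 >= 4
  z = -1: |-1| = 1 < 4
  z = 8: |8| = 8 >= 4
  z = 0: |0| = 0 < 4
  z = 7: |7| = 7 >= 4
Step 2: Count = 2

2


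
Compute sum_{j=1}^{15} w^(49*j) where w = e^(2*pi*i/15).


Step 1: The sum sum_{j=1}^{n} w^(k*j) equals n if n | k, else 0.
Step 2: Here n = 15, k = 49
Step 3: Does n divide k? 15 | 49 -> False
Step 4: Sum = 0

0


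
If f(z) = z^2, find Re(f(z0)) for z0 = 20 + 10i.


Step 1: z0 = 20 + 10i
Step 2: z0^2 = 20^2 - 10^2 + 400i
Step 3: real part = 400 - 100 = 300

300


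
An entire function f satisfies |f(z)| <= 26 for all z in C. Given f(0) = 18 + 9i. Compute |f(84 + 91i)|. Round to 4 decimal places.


Step 1: By Liouville's theorem, a bounded entire function is constant.
Step 2: f(z) = f(0) = 18 + 9i for all z.
Step 3: |f(w)| = |18 + 9i| = sqrt(324 + 81)
Step 4: = 20.1246

20.1246


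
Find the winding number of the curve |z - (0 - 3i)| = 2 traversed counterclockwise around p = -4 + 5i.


Step 1: Center c = (0, -3), radius = 2
Step 2: |p - c|^2 = (-4)^2 + 8^2 = 80
Step 3: r^2 = 4
Step 4: |p-c| > r so winding number = 0

0


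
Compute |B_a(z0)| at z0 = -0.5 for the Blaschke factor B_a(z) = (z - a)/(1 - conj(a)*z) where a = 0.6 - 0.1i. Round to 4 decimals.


Step 1: Numerator z0 - a = -0.5 - (0.6 - 0.1i) = -1.1 + 0.1i
Step 2: Denominator 1 - conj(a)*z0 = 1 - (0.6 + 0.1i)*(-0.5) = 1.3 + 0.05i
Step 3: |z0 - a|^2 = (-1.1)^2 + 0.1^2 = 1.22; |1 - conj(a)*z0|^2 = 1.3^2 + 0.05^2 = 1.6925
Step 4: |B_a(-0.5)| = sqrt(1.22 / 1.6925) = sqrt(0.720827)
Step 5: = 0.849

0.849


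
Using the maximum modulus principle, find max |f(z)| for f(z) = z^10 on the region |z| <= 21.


Step 1: On |z| = 21, |f(z)| = |z|^10 = 21^10
Step 2: By maximum modulus principle, maximum is on boundary.
Step 3: Maximum = 16679880978201 = 16679880978201

16679880978201


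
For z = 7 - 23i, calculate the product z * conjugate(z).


Step 1: conj(z) = 7 + 23i
Step 2: z * conj(z) = 7^2 + (-23)^2
Step 3: = 49 + 529 = 578

578


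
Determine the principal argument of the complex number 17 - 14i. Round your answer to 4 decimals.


Step 1: z = 17 - 14i
Step 2: arg(z) = atan2(-14, 17)
Step 3: arg(z) = -0.6889

-0.6889


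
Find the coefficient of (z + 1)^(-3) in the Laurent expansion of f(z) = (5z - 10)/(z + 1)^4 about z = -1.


Step 1: Write the numerator in powers of (z + 1): 5z - 10 = 5(z + 1) + (5*(-1) - 10) = 5(z + 1) - 15
Step 2: Divide by (z + 1)^4: f(z) = -15(z + 1)^(-4) + 5(z + 1)^(-3)
Step 3: This finite sum is the Laurent series of f about z = -1.
Step 4: Coefficient of (z + 1)^(-3) = coefficient of (z + 1) in the re-centred numerator = 5

5


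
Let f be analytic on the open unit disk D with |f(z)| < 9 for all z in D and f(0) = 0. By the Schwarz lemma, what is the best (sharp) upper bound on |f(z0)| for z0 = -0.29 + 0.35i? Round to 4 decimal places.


Step 1: g = f/9 maps D -> D with g(0) = 0, so by the Schwarz lemma |g(z)| <= |z|, i.e. |f(z)| <= 9|z|; this is sharp (f(z) = 9z).
Step 2: |z0|^2 = (-0.29)^2 + 0.35^2 = 0.2066
Step 3: |z0| = sqrt(0.2066) = 0.454533
Step 4: Best bound = 9 * |z0| = 9 * 0.454533 = 4.0908

4.0908


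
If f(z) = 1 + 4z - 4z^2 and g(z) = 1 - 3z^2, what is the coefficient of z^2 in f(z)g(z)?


Step 1: z^2 term in f*g comes from: (1)*(-3z^2) + (4z)*(0) + (-4z^2)*(1)
Step 2: = -3 + 0 - 4
Step 3: = -7

-7


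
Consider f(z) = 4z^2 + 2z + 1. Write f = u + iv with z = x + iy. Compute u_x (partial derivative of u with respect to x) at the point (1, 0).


Step 1: f(z) = 4(x+iy)^2 + 2(x+iy) + 1
Step 2: u = 4(x^2 - y^2) + 2x + 1
Step 3: u_x = 8x + 2
Step 4: At (1, 0): u_x = 8 + 2 = 10

10


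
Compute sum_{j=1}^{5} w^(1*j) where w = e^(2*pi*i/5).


Step 1: The sum sum_{j=1}^{n} w^(k*j) equals n if n | k, else 0.
Step 2: Here n = 5, k = 1
Step 3: Does n divide k? 5 | 1 -> False
Step 4: Sum = 0

0


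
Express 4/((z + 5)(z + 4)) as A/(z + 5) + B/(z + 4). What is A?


Step 1: Multiply both sides by (z + 5) and set z = -5
Step 2: A = 4 / (-5 + 4)
Step 3: A = 4 / (-1)
Step 4: A = -4

-4


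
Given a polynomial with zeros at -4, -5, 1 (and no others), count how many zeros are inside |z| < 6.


Step 1: Check each root:
  z = -4: |-4| = 4 < 6
  z = -5: |-5| = 5 < 6
  z = 1: |1| = 1 < 6
Step 2: Count = 3

3


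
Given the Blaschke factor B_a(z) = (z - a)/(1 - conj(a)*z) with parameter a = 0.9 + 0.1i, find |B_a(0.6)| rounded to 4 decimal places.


Step 1: Numerator z0 - a = 0.6 - (0.9 + 0.1i) = -0.3 - 0.1i
Step 2: Denominator 1 - conj(a)*z0 = 1 - (0.9 - 0.1i)*0.6 = 0.46 + 0.06i
Step 3: |z0 - a|^2 = (-0.3)^2 + (-0.1)^2 = 0.1; |1 - conj(a)*z0|^2 = 0.46^2 + 0.06^2 = 0.2152
Step 4: |B_a(0.6)| = sqrt(0.1 / 0.2152) = sqrt(0.464684)
Step 5: = 0.6817

0.6817


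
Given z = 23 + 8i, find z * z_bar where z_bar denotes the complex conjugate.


Step 1: conj(z) = 23 - 8i
Step 2: z * conj(z) = 23^2 + 8^2
Step 3: = 529 + 64 = 593

593


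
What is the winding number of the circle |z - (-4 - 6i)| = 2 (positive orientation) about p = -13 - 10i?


Step 1: Center c = (-4, -6), radius = 2
Step 2: |p - c|^2 = (-9)^2 + (-4)^2 = 97
Step 3: r^2 = 4
Step 4: |p-c| > r so winding number = 0

0


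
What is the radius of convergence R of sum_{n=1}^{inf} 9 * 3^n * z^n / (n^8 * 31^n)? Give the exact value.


Step 1: General term a_n = 9 * 3^n / (n^8 * 31^n)
Step 2: By the root test, |a_n|^(1/n) = 9^(1/n) * 3 / (n^(8/n) * 31) -> 3/31 as n -> infinity (since 9^(1/n) -> 1 and n^(8/n) -> 1)
Step 3: R = 1/lim|a_n|^(1/n) = 31/3

31/3


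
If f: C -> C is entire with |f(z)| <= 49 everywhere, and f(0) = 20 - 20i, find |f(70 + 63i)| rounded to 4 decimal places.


Step 1: By Liouville's theorem, a bounded entire function is constant.
Step 2: f(z) = f(0) = 20 - 20i for all z.
Step 3: |f(w)| = |20 - 20i| = sqrt(400 + 400)
Step 4: = 28.2843

28.2843


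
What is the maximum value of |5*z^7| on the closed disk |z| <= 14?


Step 1: On |z| = 14, |f(z)| = 5 * |z|^7 = 5 * 14^7
Step 2: By maximum modulus principle, maximum is on boundary.
Step 3: Maximum = 5 * 105413504 = 527067520

527067520


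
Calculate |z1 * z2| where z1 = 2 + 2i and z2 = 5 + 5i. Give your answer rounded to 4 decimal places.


Step 1: |z1| = sqrt(2^2 + 2^2) = sqrt(8)
Step 2: |z2| = sqrt(5^2 + 5^2) = sqrt(50)
Step 3: |z1*z2| = |z1|*|z2| = sqrt(8) * sqrt(50) = sqrt(8 * 50) = sqrt(400)
Step 4: = 20.0

20.0


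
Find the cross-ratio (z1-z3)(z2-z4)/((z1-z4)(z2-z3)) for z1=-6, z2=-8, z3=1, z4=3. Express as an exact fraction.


Step 1: (z1-z3)(z2-z4) = (-7) * (-11) = 77
Step 2: (z1-z4)(z2-z3) = (-9) * (-9) = 81
Step 3: Cross-ratio = 77/81 = 77/81

77/81


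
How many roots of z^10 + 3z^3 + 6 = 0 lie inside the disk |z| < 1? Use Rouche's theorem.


Step 1: On |z| = 1 the three terms have sizes |z^10| = 1^10 = 1, |3z^3| = 3*1^3 = 3, |6| = 6
Step 2: The dominant term is g(z) = 6; let h(z) = z^10 + 3z^3 so f = g + h
Step 3: On |z| = 1: |g| = 6 and |h| <= 1 + 3 = 4
Step 4: Since 6 > 4, |h| < |g| on |z| = 1, so by Rouche f has the same number of zeros as g inside |z| < 1
Step 5: g(z) = 6 is a nonzero constant with no zeros inside |z| < 1. Answer = 0

0


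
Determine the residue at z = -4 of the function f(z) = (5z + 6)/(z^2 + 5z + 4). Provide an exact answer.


Step 1: Q(z) = z^2 + 5z + 4 = (z + 4)(z + 1)
Step 2: Q'(z) = 2z + 5
Step 3: Q'(-4) = -3, P(-4) = -14
Step 4: Res = P(-4)/Q'(-4) = -14/(-3) = 14/3

14/3


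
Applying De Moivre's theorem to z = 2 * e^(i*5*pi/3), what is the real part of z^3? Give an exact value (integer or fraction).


Step 1: By De Moivre's theorem, z^3 = 2^3 * e^(i*3*5*pi/3) = 8 * (cos(5*pi) + i*sin(5*pi))
Step 2: |z|^3 = 2^3 = 8
Step 3: Reduce the angle mod 2*pi: 5*pi - 4*pi = pi
Step 4: cos(pi) = -1
Step 5: Re(z^3) = 8 * (-1) = -8

-8


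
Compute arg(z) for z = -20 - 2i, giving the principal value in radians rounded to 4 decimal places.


Step 1: z = -20 - 2i
Step 2: arg(z) = atan2(-2, -20)
Step 3: arg(z) = -3.0419

-3.0419


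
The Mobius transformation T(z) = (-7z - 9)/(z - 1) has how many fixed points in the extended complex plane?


Step 1: Fixed points satisfy T(z) = z
Step 2: z^2 + 6z + 9 = 0
Step 3: Discriminant = 6^2 - 4*1*9 = 0
Step 4: Number of fixed points = 1

1


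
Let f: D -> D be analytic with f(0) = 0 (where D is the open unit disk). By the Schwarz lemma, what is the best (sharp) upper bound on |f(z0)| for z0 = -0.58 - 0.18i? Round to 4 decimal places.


Step 1: Schwarz lemma: if f: D -> D is analytic with f(0) = 0, then |f(z)| <= |z| for all z in D, and this is sharp (f(z) = z).
Step 2: |z0|^2 = (-0.58)^2 + (-0.18)^2 = 0.3688
Step 3: |z0| = sqrt(0.3688) = 0.607289
Step 4: Best bound = |z0| = 0.6073

0.6073


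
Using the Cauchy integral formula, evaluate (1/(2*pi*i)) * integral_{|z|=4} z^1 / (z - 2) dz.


Step 1: f(z) = z^1, a = 2 is inside |z| = 4
Step 2: By Cauchy integral formula: (1/(2pi*i)) * integral = f(a)
Step 3: f(2) = 2^1 = 2

2


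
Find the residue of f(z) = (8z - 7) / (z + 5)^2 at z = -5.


Step 1: Pole of order 2 at z = -5
Step 2: Res = lim d/dz [(z + 5)^2 * f(z)] as z -> -5
Step 3: (z + 5)^2 * f(z) = 8z - 7
Step 4: d/dz[8z - 7] = 8

8


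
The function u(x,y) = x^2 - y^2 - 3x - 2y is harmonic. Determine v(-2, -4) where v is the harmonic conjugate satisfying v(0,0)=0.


Step 1: v_x = -u_y = 2y + 2
Step 2: v_y = u_x = 2x - 3
Step 3: v = 2xy + 2x - 3y + C
Step 4: v(0,0) = 0 => C = 0
Step 5: v(-2, -4) = 24

24


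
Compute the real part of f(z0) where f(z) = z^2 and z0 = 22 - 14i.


Step 1: z0 = 22 - 14i
Step 2: z0^2 = 22^2 - (-14)^2 - 616i
Step 3: real part = 484 - 196 = 288

288


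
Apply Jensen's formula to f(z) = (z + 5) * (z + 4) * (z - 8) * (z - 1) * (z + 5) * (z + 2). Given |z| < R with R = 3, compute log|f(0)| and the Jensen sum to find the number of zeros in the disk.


Jensen's formula: (1/2pi)*integral log|f(Re^it)|dt = log|f(0)| + sum_{|a_k|<R} log(R/|a_k|)
Step 1: f(0) = 5 * 4 * (-8) * (-1) * 5 * 2 = 1600
Step 2: log|f(0)| = log|-5| + log|-4| + log|8| + log|1| + log|-5| + log|-2| = 7.3778
Step 3: Zeros inside |z| < 3: 1, -2
Step 4: Jensen sum = log(3/1) + log(3/2) = 1.5041
Step 5: n(R) = number of terms in the Jensen sum = count of zeros inside |z| < 3 = 2

2


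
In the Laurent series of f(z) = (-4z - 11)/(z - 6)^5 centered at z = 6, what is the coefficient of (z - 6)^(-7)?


Step 1: Write the numerator in powers of (z - 6): -4z - 11 = -4(z - 6) + (-4*6 - 11) = -4(z - 6) - 35
Step 2: Divide by (z - 6)^5: f(z) = -35(z - 6)^(-5) - 4(z - 6)^(-4)
Step 3: This finite sum is the Laurent series of f about z = 6.
Step 4: Only the powers -5 and -4 appear, so the coefficient of (z - 6)^(-7) = 0

0


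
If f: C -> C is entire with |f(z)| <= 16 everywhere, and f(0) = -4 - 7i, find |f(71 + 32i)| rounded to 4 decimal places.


Step 1: By Liouville's theorem, a bounded entire function is constant.
Step 2: f(z) = f(0) = -4 - 7i for all z.
Step 3: |f(w)| = |-4 - 7i| = sqrt(16 + 49)
Step 4: = 8.0623

8.0623


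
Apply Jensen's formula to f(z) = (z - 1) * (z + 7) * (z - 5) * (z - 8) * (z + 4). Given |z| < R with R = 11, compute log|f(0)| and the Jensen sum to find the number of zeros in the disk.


Jensen's formula: (1/2pi)*integral log|f(Re^it)|dt = log|f(0)| + sum_{|a_k|<R} log(R/|a_k|)
Step 1: f(0) = (-1) * 7 * (-5) * (-8) * 4 = -1120
Step 2: log|f(0)| = log|1| + log|-7| + log|5| + log|8| + log|-4| = 7.0211
Step 3: Zeros inside |z| < 11: 1, -7, 5, 8, -4
Step 4: Jensen sum = log(11/1) + log(11/7) + log(11/5) + log(11/8) + log(11/4) = 4.9684
Step 5: n(R) = number of terms in the Jensen sum = count of zeros inside |z| < 11 = 5

5


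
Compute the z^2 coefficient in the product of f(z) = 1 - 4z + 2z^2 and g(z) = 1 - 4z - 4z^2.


Step 1: z^2 term in f*g comes from: (1)*(-4z^2) + (-4z)*(-4z) + (2z^2)*(1)
Step 2: = -4 + 16 + 2
Step 3: = 14

14


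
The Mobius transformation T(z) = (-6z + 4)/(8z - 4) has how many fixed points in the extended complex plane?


Step 1: Fixed points satisfy T(z) = z
Step 2: 8z^2 + 2z - 4 = 0
Step 3: Discriminant = 2^2 - 4*8*(-4) = 132
Step 4: Number of fixed points = 2

2


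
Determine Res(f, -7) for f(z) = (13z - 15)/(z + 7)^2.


Step 1: Pole of order 2 at z = -7
Step 2: Res = lim d/dz [(z + 7)^2 * f(z)] as z -> -7
Step 3: (z + 7)^2 * f(z) = 13z - 15
Step 4: d/dz[13z - 15] = 13

13


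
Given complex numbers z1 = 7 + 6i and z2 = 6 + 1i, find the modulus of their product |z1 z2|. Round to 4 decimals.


Step 1: |z1| = sqrt(7^2 + 6^2) = sqrt(85)
Step 2: |z2| = sqrt(6^2 + 1^2) = sqrt(37)
Step 3: |z1*z2| = |z1|*|z2| = sqrt(85) * sqrt(37) = sqrt(85 * 37) = sqrt(3145)
Step 4: = 56.0803

56.0803


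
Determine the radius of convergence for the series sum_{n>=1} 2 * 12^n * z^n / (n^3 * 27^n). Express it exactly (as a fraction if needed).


Step 1: General term a_n = 2 * 12^n / (n^3 * 27^n)
Step 2: By the root test, |a_n|^(1/n) = 2^(1/n) * 12 / (n^(3/n) * 27) -> 12/27 as n -> infinity (since 2^(1/n) -> 1 and n^(3/n) -> 1)
Step 3: R = 1/lim|a_n|^(1/n) = 27/12 = 9/4

9/4


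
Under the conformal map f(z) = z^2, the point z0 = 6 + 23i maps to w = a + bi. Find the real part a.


Step 1: z0 = 6 + 23i
Step 2: z0^2 = 6^2 - 23^2 + 276i
Step 3: real part = 36 - 529 = -493

-493


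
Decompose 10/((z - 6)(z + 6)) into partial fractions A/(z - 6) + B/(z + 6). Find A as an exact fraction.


Step 1: Multiply both sides by (z - 6) and set z = 6
Step 2: A = 10 / (6 + 6)
Step 3: A = 10 / 12
Step 4: A = 5/6

5/6


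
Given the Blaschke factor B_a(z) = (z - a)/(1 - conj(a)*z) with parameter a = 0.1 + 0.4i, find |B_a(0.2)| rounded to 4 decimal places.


Step 1: Numerator z0 - a = 0.2 - (0.1 + 0.4i) = 0.1 - 0.4i
Step 2: Denominator 1 - conj(a)*z0 = 1 - (0.1 - 0.4i)*0.2 = 0.98 + 0.08i
Step 3: |z0 - a|^2 = 0.1^2 + (-0.4)^2 = 0.17; |1 - conj(a)*z0|^2 = 0.98^2 + 0.08^2 = 0.9668
Step 4: |B_a(0.2)| = sqrt(0.17 / 0.9668) = sqrt(0.175838)
Step 5: = 0.4193

0.4193


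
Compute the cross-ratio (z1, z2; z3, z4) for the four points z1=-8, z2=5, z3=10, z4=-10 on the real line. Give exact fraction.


Step 1: (z1-z3)(z2-z4) = (-18) * 15 = -270
Step 2: (z1-z4)(z2-z3) = 2 * (-5) = -10
Step 3: Cross-ratio = 270/10 = 27

27
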